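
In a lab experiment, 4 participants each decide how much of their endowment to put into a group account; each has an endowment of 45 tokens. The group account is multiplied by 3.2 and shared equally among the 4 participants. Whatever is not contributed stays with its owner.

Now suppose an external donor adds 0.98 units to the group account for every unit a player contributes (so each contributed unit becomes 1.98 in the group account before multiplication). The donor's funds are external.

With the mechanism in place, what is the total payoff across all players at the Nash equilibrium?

With the mechanism, a contributed unit returns 3.2 × 1.98 / 4 = 1.5840 per unit of net cost to the contributor — now above 1 — so contributing fully is weakly dominant for every player.
So the Nash equilibrium is full contribution by all 4; the group earns 3.2 × 1.98 × 180 = 1140.48.

1140.48 tokens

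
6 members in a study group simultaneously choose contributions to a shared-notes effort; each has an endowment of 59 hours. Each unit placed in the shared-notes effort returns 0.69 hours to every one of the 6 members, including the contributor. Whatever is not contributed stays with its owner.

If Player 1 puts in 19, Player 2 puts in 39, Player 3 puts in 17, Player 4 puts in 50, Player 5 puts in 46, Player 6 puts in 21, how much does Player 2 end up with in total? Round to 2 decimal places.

152.48 hours

Total contributed: 19 + 39 + 17 + 50 + 46 + 21 = 192.
Each receives 0.69 × 192 = 132.48 from the shared-notes effort.
Player 2 keeps 59 − 39 = 20, so Player 2's payoff is 20 + 132.48 = 152.48.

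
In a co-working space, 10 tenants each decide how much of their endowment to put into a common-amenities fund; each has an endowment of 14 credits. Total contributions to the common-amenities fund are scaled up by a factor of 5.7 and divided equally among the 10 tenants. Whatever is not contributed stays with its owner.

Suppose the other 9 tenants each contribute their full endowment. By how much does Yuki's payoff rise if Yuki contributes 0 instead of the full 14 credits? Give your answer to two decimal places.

6.02 credits

Switching from a contribution of 14 to 0 lets Yuki keep an extra 14 credits, but lowers the common-amenities fund by 14, which costs Yuki their own share of that drop: 5.7/10 × 14 = 7.98.
Net gain = 14 − 7.98 = 6.02. The private return per contributed unit (0.5700) is below 1, so free-riding is indeed the best response regardless of what the others do.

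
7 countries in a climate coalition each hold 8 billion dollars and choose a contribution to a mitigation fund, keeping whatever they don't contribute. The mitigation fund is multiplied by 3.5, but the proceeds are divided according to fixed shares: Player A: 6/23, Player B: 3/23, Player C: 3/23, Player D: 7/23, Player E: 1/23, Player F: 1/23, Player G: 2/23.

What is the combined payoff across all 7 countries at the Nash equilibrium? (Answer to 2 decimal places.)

For player j, contributing a unit is worthwhile iff 3.5 × (j's share) ≥ 1, i.e. iff j's share is at least 0.2857.
The only share above 0.2857 is Player D's 7/23, contributing 8; the remaining 6 contribute 0. Total contributed: 8.
The mitigation fund pays out 3.5 × 8 = 28.00 in total (split across the unequal shares, but the aggregate is all that matters for the group sum).
The 6 free-riders keep 8 each, adding 48. Group total = 48 + 28.00 = 76.00.

76.00 billion dollars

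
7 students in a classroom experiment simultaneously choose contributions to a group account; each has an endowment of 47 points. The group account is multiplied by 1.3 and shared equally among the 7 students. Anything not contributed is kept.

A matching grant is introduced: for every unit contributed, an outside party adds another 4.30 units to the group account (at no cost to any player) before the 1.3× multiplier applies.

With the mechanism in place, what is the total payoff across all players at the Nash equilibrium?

With the mechanism, a contributed unit returns 1.3 × 5.30 / 7 = 0.9843 per unit of net cost — still below 1 — so contributing 0 remains dominant for every player.
Everyone keeps their endowment and the group total is 7 × 47 = 329.

329.00 points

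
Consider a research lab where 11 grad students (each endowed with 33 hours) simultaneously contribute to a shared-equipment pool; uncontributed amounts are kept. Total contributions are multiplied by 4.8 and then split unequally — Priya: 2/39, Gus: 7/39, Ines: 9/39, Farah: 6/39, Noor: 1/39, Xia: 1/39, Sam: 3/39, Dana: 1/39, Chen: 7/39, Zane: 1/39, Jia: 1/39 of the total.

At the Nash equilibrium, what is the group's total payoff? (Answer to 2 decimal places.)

488.40 hours

Each unit j contributes comes back to j as 4.8 × (j's share), so j prefers to contribute only if that share exceeds 1/4.8 = 0.2083; otherwise keeping the unit dominates.
The only share above 0.2083 is Ines's 9/39, contributing 33; the remaining 10 contribute 0. Total contributed: 33.
The shared-equipment pool pays out 4.8 × 33 = 158.40 in total (split across the unequal shares, but the aggregate is all that matters for the group sum).
The 10 free-riders keep 33 each, adding 330. Group total = 330 + 158.40 = 488.40.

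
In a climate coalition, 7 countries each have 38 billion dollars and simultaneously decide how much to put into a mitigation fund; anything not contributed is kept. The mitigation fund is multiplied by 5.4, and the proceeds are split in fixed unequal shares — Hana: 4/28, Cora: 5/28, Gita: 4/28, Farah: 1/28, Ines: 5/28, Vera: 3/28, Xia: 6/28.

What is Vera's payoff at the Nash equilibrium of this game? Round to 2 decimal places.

59.99 billion dollars

Each unit j contributes comes back to j as 5.4 × (j's share), so j prefers to contribute only if that share exceeds 1/5.4 = 0.1852; otherwise keeping the unit dominates.
The only share above 0.1852 is Xia's 6/28, contributing 38; the remaining 6 contribute 0. Total contributed: 38.
Vera keeps 38 and receives 5.4 × 38 × 3/28 = 21.99 from the mitigation fund, for a payoff of 59.99.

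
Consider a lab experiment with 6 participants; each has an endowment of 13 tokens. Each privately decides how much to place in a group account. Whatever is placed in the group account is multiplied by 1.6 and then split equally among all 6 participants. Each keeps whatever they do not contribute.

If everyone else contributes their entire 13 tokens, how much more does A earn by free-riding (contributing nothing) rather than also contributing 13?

Switching from a contribution of 13 to 0 lets A keep an extra 13 tokens, but lowers the group account by 13, which costs A their own share of that drop: 1.6/6 × 13 = 3.47.
Net gain = 13 − 3.47 = 9.53. The private return per contributed unit (0.2667) is below 1, so free-riding is indeed the best response regardless of what the others do.

9.53 tokens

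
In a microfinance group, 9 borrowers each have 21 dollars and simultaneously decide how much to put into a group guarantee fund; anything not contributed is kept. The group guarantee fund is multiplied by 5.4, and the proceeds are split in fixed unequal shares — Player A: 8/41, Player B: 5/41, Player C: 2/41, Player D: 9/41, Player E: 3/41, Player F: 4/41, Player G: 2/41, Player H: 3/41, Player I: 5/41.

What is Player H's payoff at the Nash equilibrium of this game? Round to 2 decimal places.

37.60 dollars

For player j, contributing a unit is worthwhile iff 5.4 × (j's share) ≥ 1, i.e. iff j's share is at least 0.1852.
The shares above 0.1852 belong to Player A and Player D, contributing 21 each; the remaining 7 contribute 0. Total contributed: 42.
Player H keeps 21 and receives 5.4 × 42 × 3/41 = 16.60 from the group guarantee fund, for a payoff of 37.60.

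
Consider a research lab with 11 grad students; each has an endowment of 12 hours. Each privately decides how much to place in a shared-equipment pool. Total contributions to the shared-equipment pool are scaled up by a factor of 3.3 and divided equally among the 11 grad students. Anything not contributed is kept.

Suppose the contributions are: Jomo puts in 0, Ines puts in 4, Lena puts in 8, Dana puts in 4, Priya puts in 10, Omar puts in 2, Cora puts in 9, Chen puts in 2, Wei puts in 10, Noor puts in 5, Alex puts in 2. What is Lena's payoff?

Total contributed: 0 + 4 + 8 + 4 + 10 + 2 + 9 + 2 + 10 + 5 + 2 = 56.
Each receives 3.3 × 56 / 11 = 16.80 from the shared-equipment pool.
Lena keeps 12 − 8 = 4, so Lena's payoff is 4 + 16.80 = 20.80.

20.80 hours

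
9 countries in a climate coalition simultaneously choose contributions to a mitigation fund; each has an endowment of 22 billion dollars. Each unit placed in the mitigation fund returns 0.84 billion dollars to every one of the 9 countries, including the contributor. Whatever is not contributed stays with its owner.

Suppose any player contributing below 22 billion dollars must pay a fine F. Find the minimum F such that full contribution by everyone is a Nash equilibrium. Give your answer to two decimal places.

Given the others contribute fully, the best deviation is to contribute 0 (any partial contribution still incurs the fine and gives up units whose private return 0.84 is below 1).
Deviating from 22 to 0 saves 22 billion dollars but forfeits the deviator's share of the drop in the mitigation fund: 0.84 × 22 = 18.48.
So the deviation gain is 22 − 18.48 = 3.52, and the fine must be at least 3.52 billion dollars to wipe it out.

3.52 billion dollars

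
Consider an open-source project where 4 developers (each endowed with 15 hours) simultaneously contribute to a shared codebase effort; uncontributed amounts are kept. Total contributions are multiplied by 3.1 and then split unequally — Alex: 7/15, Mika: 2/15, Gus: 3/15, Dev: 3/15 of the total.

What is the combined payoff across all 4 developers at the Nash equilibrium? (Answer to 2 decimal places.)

91.50 hours

Player j's private return per contributed unit is 3.1 × (j's share). Contributing is weakly dominant for j when that share is at least 1/3.1 = 0.3226, and contributing 0 is dominant otherwise.
The only share above 0.3226 is Alex's 7/15, contributing 15; the remaining 3 contribute 0. Total contributed: 15.
The shared codebase effort pays out 3.1 × 15 = 46.50 in total (split across the unequal shares, but the aggregate is all that matters for the group sum).
The 3 free-riders keep 15 each, adding 45. Group total = 45 + 46.50 = 91.50.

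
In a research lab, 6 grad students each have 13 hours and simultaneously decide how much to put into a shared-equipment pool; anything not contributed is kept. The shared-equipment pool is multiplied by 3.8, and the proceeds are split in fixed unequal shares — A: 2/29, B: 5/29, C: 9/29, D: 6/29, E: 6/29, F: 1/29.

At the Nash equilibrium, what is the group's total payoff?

Each unit j contributes comes back to j as 3.8 × (j's share), so j prefers to contribute only if that share exceeds 1/3.8 = 0.2632; otherwise keeping the unit dominates.
Only C (9/29) clears that bar, contributing 13; the remaining 5 contribute 0. Total contributed: 13.
The shared-equipment pool pays out 3.8 × 13 = 49.40 in total (split across the unequal shares, but the aggregate is all that matters for the group sum).
The 5 free-riders keep 13 each, adding 65. Group total = 65 + 49.40 = 114.40.

114.40 hours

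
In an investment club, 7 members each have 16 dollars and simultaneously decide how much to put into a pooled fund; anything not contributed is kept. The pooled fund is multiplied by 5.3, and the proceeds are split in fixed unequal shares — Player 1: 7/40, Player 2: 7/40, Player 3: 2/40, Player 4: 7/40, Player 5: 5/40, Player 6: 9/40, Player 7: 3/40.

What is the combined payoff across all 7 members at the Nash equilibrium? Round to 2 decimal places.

A player with share s gets back 5.3·s per unit contributed, so full contribution is dominant for anyone with s > 1/5.3 = 0.1887 and zero contribution is dominant for anyone below.
Only Player 6 (9/40) clears that bar, contributing 16; the remaining 6 contribute 0. Total contributed: 16.
The pooled fund pays out 5.3 × 16 = 84.80 in total (split across the unequal shares, but the aggregate is all that matters for the group sum).
The 6 free-riders keep 16 each, adding 96. Group total = 96 + 84.80 = 180.80.

180.80 dollars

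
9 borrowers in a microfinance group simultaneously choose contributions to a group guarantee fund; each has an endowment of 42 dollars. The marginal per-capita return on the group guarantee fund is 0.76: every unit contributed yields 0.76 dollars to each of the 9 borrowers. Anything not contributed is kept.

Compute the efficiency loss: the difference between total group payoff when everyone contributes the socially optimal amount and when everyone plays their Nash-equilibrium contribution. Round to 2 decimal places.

2207.52 dollars

The private return per contributed unit is 0.76 < 1, so contributing 0 is dominant for every player. At the Nash equilibrium everyone keeps their 42, and the group total is 9 × 42 = 378.
Each contributed unit returns 6.840 to the group as a whole (0.76 to each of 9 players), which exceeds 1, so the social optimum is full contribution: group total = 6.840 × 378 = 2585.52.
Efficiency loss = 2585.52 − 378 = 2207.52.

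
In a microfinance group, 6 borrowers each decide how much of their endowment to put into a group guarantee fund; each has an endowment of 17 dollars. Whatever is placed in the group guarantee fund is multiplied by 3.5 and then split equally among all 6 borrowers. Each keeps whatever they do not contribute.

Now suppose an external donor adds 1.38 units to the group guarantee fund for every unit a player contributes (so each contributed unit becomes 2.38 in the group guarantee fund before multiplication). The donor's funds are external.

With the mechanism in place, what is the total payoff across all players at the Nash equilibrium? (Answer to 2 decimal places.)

849.66 dollars

Under the mechanism each unit contributed yields 3.5 × 2.38 / 6 = 1.3883 back to its contributor per unit of net cost, which exceeds 1, making full contribution the dominant choice for everyone.
At the Nash equilibrium everyone contributes 17. Group total payoff = 3.5 × 2.38 × 102 = 849.66.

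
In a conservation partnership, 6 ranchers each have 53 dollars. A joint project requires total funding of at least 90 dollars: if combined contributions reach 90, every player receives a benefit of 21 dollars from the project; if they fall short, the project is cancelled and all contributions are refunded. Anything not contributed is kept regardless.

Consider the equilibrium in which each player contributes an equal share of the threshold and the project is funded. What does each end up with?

59 dollars

Equal share of the threshold: 90/6 = 15.
At this profile no one gains by cutting their contribution: any cut drops the total below 90, the project is cancelled, contributions are refunded, and the deviator ends with 53, which is less than 53 − 15 + 21 = 59. Contributing more than 15 just wastes the excess. So contributing exactly 15 is a best response.
Each player's payoff: 53 − 15 + 21 = 59.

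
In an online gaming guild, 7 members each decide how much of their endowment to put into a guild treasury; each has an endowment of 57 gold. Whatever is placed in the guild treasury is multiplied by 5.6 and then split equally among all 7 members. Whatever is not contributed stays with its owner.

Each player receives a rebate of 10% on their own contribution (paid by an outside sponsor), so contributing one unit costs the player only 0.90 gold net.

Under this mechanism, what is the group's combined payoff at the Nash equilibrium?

The effective private return is (5.6/7) / 0.90 = 0.8889, which is still under 1, so the mechanism doesn't change anyone's dominant strategy: zero contribution.
Everyone keeps their endowment and the group total is 7 × 57 = 399.

399.00 gold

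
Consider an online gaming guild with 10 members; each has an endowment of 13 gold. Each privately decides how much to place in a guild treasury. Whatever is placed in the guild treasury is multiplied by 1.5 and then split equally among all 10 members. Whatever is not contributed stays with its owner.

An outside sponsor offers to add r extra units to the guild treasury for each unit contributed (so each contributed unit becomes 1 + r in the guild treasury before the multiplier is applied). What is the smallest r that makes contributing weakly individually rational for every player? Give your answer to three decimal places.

With matching at rate r, one contributed unit becomes (1 + r) in the guild treasury and returns 1.5 × (1 + r) / 10 to the contributor.
Setting this equal to 1: 1 + r = 10/1.5 = 6.6667.
So the minimum matching rate is r = 6.6667 − 1 = 5.667.

5.667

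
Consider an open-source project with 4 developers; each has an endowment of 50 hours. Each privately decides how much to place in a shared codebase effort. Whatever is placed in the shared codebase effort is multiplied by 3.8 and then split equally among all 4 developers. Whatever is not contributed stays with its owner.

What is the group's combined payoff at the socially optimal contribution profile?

760.00 hours

Each contributed unit returns 3.800 to the group as a whole (0.9500 to each of 4 players), which exceeds 1, so the social optimum is full contribution: group total = 3.800 × 200 = 760.00.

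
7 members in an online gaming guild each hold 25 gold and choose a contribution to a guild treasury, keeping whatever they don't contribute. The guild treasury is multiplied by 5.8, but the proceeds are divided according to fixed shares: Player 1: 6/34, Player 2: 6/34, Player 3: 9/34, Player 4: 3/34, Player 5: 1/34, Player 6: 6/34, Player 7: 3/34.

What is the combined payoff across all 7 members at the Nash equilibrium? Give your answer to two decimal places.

655.00 gold

Player j's private return per contributed unit is 5.8 × (j's share). Contributing is weakly dominant for j when that share is at least 1/5.8 = 0.1724, and contributing 0 is dominant otherwise.
The shares above 0.1724 belong to Player 1, Player 2, Player 3 and Player 6, contributing 25 each; the remaining 3 contribute 0. Total contributed: 100.
The guild treasury pays out 5.8 × 100 = 580.00 in total (split across the unequal shares, but the aggregate is all that matters for the group sum).
The 3 free-riders keep 25 each, adding 75. Group total = 75 + 580.00 = 655.00.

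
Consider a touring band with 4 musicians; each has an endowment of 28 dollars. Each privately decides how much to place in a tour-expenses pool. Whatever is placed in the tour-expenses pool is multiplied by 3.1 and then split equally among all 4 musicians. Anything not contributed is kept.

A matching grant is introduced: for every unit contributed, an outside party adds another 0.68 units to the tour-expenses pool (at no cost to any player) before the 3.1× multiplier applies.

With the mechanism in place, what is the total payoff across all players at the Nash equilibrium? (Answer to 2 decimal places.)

Under the mechanism each unit contributed yields 3.1 × 1.68 / 4 = 1.3020 back to its contributor per unit of net cost, which exceeds 1, making full contribution the dominant choice for everyone.
At the Nash equilibrium everyone contributes 28. Group total payoff = 3.1 × 1.68 × 112 = 583.30.

583.30 dollars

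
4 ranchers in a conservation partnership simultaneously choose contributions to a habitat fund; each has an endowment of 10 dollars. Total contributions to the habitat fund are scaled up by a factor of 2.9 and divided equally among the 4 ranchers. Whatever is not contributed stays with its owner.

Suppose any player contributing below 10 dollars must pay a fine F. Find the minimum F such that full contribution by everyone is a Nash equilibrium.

2.75 dollars

Given the others contribute fully, the best deviation is to contribute 0 (any partial contribution still incurs the fine and gives up units whose private return 0.7250 is below 1).
Deviating from 10 to 0 saves 10 dollars but forfeits the deviator's share of the drop in the habitat fund: 2.9/4 × 10 = 7.25.
So the deviation gain is 10 − 7.25 = 2.75, and the fine must be at least 2.75 dollars to wipe it out.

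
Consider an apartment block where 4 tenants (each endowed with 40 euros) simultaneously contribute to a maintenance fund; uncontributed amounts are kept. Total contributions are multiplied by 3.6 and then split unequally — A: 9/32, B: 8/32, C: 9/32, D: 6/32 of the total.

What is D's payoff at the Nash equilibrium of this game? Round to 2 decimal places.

94.00 euros

For player j, contributing a unit is worthwhile iff 3.6 × (j's share) ≥ 1, i.e. iff j's share is at least 0.2778.
A and C clear that bar, contributing 40 each; the remaining 2 contribute 0. Total contributed: 80.
D keeps 40 and receives 3.6 × 80 × 6/32 = 54.00 from the maintenance fund, for a payoff of 94.00.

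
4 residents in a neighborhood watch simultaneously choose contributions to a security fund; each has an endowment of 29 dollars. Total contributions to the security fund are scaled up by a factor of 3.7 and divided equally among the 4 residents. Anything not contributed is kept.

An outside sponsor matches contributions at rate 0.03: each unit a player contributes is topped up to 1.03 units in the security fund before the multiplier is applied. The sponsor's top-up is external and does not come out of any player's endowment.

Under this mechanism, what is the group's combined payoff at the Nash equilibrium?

With the mechanism, a contributed unit returns 3.7 × 1.03 / 4 = 0.9528 per unit of net cost — still below 1 — so contributing 0 remains dominant for every player.
At the Nash equilibrium no one contributes; group total payoff = 4 × 29 = 116.

116.00 dollars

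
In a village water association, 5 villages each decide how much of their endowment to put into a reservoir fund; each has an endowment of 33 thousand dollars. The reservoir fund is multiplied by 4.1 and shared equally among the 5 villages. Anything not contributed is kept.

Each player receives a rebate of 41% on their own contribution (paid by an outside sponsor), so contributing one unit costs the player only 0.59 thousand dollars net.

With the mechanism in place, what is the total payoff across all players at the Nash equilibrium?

The effective private return per unit is now (4.1/5) / 0.59 = 1.3898 > 1, so every player's dominant strategy flips to full contribution.
At the Nash equilibrium everyone contributes 33. Group total payoff = 5 × (33 × 0.41 + 4.1 × 33) = 744.15.

744.15 thousand dollars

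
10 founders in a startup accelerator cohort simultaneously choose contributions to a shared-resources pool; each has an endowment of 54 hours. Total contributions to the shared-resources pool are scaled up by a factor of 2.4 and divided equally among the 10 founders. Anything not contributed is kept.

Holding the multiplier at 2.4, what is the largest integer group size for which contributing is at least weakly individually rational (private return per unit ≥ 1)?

2

Private return per unit is 2.4/(group size), which is ≥ 1 whenever the group size is ≤ 2.4.
The largest such integer is 2.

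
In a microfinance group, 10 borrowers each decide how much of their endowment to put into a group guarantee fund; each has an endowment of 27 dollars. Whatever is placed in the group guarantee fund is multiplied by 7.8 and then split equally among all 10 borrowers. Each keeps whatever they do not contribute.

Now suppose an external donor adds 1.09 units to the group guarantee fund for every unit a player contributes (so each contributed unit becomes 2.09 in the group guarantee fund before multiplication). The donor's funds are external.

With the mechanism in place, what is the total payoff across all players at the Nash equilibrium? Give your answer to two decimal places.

With the mechanism, a contributed unit returns 7.8 × 2.09 / 10 = 1.6302 per unit of net cost to the contributor — now above 1 — so contributing fully is weakly dominant for every player.
So the Nash equilibrium is full contribution by all 10; the group earns 7.8 × 2.09 × 270 = 4401.54.

4401.54 dollars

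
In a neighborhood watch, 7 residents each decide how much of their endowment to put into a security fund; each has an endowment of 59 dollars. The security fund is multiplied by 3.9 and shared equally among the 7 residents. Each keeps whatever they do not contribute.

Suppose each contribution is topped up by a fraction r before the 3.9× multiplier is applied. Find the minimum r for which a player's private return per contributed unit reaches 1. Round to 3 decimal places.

0.795

With matching at rate r, one contributed unit becomes (1 + r) in the security fund and returns 3.9 × (1 + r) / 7 to the contributor.
Setting this equal to 1: 1 + r = 7/3.9 = 1.7949.
So the minimum matching rate is r = 1.7949 − 1 = 0.795.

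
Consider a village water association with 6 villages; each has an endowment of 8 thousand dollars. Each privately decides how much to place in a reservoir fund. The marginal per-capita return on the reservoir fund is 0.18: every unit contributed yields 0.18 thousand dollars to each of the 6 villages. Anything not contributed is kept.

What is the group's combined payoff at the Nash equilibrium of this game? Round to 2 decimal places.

48.00 thousand dollars

The private return per contributed unit is 0.18 < 1, so contributing 0 is dominant for every player. At the Nash equilibrium everyone keeps their 8, and the group total is 6 × 8 = 48.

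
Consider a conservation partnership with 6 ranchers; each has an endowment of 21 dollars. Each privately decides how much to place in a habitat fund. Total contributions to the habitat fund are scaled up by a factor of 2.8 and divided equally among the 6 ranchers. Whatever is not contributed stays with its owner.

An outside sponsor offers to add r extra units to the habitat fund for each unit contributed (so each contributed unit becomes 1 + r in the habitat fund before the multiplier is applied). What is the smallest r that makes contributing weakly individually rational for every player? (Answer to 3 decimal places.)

1.143

With matching at rate r, one contributed unit becomes (1 + r) in the habitat fund and returns 2.8 × (1 + r) / 6 to the contributor.
Setting this equal to 1: 1 + r = 6/2.8 = 2.1429.
So the minimum matching rate is r = 2.1429 − 1 = 1.143.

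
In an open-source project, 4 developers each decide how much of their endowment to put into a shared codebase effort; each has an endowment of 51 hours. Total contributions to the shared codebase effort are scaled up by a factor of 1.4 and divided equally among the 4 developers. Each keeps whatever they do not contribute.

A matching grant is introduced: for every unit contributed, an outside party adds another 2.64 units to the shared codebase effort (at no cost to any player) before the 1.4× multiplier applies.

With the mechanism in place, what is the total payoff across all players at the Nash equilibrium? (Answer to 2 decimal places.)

Under the mechanism each unit contributed yields 1.4 × 3.64 / 4 = 1.2740 back to its contributor per unit of net cost, which exceeds 1, making full contribution the dominant choice for everyone.
So the Nash equilibrium is full contribution by all 4; the group earns 1.4 × 3.64 × 204 = 1039.58.

1039.58 hours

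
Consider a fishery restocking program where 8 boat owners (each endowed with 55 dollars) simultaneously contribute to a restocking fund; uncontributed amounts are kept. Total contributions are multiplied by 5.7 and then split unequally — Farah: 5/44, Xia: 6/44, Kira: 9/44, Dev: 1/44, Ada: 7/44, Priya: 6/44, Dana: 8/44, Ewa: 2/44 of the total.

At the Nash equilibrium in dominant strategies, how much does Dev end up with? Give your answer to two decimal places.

69.25 dollars

Each unit j contributes comes back to j as 5.7 × (j's share), so j prefers to contribute only if that share exceeds 1/5.7 = 0.1754; otherwise keeping the unit dominates.
The shares above 0.1754 belong to Kira and Dana, contributing 55 each; the remaining 6 contribute 0. Total contributed: 110.
Dev keeps 55 and receives 5.7 × 110 × 1/44 = 14.25 from the restocking fund, for a payoff of 69.25.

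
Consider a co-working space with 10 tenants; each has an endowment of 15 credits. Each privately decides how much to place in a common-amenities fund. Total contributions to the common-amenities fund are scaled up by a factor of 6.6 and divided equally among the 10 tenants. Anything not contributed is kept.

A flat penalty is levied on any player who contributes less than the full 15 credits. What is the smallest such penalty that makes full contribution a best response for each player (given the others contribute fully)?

5.10 credits

Given the others contribute fully, the best deviation is to contribute 0 (any partial contribution still incurs the fine and gives up units whose private return 0.6600 is below 1).
Deviating from 15 to 0 saves 15 credits but forfeits the deviator's share of the drop in the common-amenities fund: 6.6/10 × 15 = 9.90.
So the deviation gain is 15 − 9.90 = 5.10, and the fine must be at least 5.10 credits to wipe it out.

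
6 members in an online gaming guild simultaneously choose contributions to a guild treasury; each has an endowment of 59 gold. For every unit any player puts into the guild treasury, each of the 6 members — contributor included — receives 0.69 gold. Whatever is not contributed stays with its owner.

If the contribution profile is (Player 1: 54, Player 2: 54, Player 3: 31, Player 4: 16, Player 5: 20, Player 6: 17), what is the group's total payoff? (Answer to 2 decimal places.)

Total contributed: 54 + 54 + 31 + 16 + 20 + 17 = 192; total kept: 6 × 59 − 192 = 162.
The guild treasury pays out 0.69 × 6 × 192 = 794.88 in aggregate.
Group total = 162 + 794.88 = 956.88.

956.88 gold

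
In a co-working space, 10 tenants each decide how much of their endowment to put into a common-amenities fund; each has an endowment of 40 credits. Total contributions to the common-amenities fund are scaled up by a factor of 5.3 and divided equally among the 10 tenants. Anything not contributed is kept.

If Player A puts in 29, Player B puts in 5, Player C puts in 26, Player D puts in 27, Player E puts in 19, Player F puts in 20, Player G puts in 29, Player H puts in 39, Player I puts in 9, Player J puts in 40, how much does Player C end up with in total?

142.79 credits

Total contributed: 29 + 5 + 26 + 27 + 19 + 20 + 29 + 39 + 9 + 40 = 243.
Each receives 5.3 × 243 / 10 = 128.79 from the common-amenities fund.
Player C keeps 40 − 26 = 14, so Player C's payoff is 14 + 128.79 = 142.79.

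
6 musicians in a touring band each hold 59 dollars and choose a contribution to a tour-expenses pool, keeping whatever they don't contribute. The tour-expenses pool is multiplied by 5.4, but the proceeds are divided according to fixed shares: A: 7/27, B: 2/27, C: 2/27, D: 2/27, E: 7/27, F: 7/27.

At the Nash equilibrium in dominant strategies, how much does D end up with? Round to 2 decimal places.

129.80 dollars

For player j, contributing a unit is worthwhile iff 5.4 × (j's share) ≥ 1, i.e. iff j's share is at least 0.1852.
The shares above 0.1852 belong to A, E and F, contributing 59 each; the remaining 3 contribute 0. Total contributed: 177.
D keeps 59 and receives 5.4 × 177 × 2/27 = 70.80 from the tour-expenses pool, for a payoff of 129.80.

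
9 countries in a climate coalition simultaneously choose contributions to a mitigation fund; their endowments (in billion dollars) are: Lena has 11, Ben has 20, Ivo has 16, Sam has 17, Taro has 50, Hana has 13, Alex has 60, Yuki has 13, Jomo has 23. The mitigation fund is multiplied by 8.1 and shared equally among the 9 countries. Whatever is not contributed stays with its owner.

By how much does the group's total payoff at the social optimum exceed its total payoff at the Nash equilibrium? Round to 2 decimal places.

The private return per contributed unit is 8.1/9 = 0.9000 < 1 for every player regardless of endowment, so the Nash equilibrium is zero contribution and the group total is Σ E_j = 11 + 20 + 16 + 17 + 50 + 13 + 60 + 13 + 23 = 223.
Each contributed unit returns 8.100 to the group, so the social optimum is full contribution by everyone: group total = 8.100 × 223 = 1806.30.
Efficiency loss = (8.100 − 1) × 223 = 1583.30.

1583.30 billion dollars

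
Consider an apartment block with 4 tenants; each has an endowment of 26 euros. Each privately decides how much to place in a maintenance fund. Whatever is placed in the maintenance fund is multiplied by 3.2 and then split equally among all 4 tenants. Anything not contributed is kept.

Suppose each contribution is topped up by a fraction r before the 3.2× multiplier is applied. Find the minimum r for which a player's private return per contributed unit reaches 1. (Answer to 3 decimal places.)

0.250

With matching at rate r, one contributed unit becomes (1 + r) in the maintenance fund and returns 3.2 × (1 + r) / 4 to the contributor.
Setting this equal to 1: 1 + r = 4/3.2 = 1.2500.
So the minimum matching rate is r = 1.2500 − 1 = 0.250.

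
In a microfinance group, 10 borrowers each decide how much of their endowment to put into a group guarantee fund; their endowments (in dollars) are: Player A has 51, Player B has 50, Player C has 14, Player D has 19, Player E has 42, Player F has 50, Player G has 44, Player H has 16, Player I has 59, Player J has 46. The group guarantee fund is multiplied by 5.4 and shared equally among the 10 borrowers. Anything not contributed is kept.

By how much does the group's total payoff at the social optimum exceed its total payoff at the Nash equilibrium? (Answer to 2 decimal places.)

1720.40 dollars

The private return per contributed unit is 5.4/10 = 0.5400 < 1 for every player regardless of endowment, so the Nash equilibrium is zero contribution and the group total is Σ E_j = 51 + 50 + 14 + 19 + 42 + 50 + 44 + 16 + 59 + 46 = 391.
Each contributed unit returns 5.400 to the group, so the social optimum is full contribution by everyone: group total = 5.400 × 391 = 2111.40.
Efficiency loss = (5.400 − 1) × 391 = 1720.40.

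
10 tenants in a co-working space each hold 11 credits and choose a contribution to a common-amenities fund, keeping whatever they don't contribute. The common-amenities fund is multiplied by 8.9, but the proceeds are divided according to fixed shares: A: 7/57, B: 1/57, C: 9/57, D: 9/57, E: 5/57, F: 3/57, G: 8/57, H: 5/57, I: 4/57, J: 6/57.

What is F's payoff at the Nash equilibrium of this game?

31.61 credits

Player j's private return per contributed unit is 8.9 × (j's share). Contributing is weakly dominant for j when that share is at least 1/8.9 = 0.1124, and contributing 0 is dominant otherwise.
The shares above 0.1124 belong to A, C, D and G, contributing 11 each; the remaining 6 contribute 0. Total contributed: 44.
F keeps 11 and receives 8.9 × 44 × 3/57 = 20.61 from the common-amenities fund, for a payoff of 31.61.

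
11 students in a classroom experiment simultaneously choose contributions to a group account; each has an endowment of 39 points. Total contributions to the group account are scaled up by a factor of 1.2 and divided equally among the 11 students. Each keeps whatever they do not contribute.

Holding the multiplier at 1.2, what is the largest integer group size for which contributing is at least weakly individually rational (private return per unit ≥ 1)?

Private return per unit is 1.2/(group size), which is ≥ 1 whenever the group size is ≤ 1.2.
The largest such integer is 1.

1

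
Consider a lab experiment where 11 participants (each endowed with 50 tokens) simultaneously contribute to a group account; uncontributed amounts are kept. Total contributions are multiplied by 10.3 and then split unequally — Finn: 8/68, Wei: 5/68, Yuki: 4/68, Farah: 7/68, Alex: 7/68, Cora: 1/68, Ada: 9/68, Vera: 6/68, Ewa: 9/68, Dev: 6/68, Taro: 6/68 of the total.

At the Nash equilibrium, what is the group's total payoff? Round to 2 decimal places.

2875.00 tokens

For player j, contributing a unit is worthwhile iff 10.3 × (j's share) ≥ 1, i.e. iff j's share is at least 0.0971.
The shares above 0.0971 belong to Finn, Farah, Alex, Ada and Ewa, contributing 50 each; the remaining 6 contribute 0. Total contributed: 250.
The group account pays out 10.3 × 250 = 2575.00 in total (split across the unequal shares, but the aggregate is all that matters for the group sum).
The 6 free-riders keep 50 each, adding 300. Group total = 300 + 2575.00 = 2875.00.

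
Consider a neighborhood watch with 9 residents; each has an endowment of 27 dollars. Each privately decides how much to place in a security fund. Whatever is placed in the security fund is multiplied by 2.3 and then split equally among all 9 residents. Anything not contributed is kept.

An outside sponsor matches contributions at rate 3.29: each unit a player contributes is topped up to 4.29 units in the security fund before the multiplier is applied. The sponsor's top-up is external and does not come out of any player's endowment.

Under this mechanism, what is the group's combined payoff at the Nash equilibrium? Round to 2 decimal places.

With the mechanism, a contributed unit returns 2.3 × 4.29 / 9 = 1.0963 per unit of net cost to the contributor — now above 1 — so contributing fully is weakly dominant for every player.
So the Nash equilibrium is full contribution by all 9; the group earns 2.3 × 4.29 × 243 = 2397.68.

2397.68 dollars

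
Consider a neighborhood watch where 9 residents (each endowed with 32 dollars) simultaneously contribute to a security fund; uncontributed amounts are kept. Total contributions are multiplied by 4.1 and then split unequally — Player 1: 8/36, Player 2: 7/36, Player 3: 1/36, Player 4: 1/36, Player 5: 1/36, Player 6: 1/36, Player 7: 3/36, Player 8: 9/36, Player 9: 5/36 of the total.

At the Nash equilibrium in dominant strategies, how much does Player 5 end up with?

35.64 dollars

For player j, contributing a unit is worthwhile iff 4.1 × (j's share) ≥ 1, i.e. iff j's share is at least 0.2439.
The only share above 0.2439 is Player 8's 9/36, contributing 32; the remaining 8 contribute 0. Total contributed: 32.
Player 5 keeps 32 and receives 4.1 × 32 × 1/36 = 3.64 from the security fund, for a payoff of 35.64.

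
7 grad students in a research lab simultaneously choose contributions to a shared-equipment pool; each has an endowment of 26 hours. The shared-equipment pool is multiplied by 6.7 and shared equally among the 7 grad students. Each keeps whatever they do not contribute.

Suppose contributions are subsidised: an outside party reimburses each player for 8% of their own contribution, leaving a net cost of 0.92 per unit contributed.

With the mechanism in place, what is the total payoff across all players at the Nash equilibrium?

1233.96 hours

With the mechanism, a contributed unit returns (6.7/7) / 0.92 = 1.0404 per unit of net cost to the contributor — now above 1 — so contributing fully is weakly dominant for every player.
At the Nash equilibrium everyone contributes 26. Group total payoff = 7 × (26 × 0.08 + 6.7 × 26) = 1233.96.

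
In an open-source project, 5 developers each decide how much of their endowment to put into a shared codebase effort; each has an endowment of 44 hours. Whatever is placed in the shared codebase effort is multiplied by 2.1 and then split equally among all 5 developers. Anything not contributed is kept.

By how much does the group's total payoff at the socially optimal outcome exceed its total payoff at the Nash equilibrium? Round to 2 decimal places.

242.00 hours

Each contributed unit returns 2.1/5 = 0.4200 to its contributor — below 1 — so contributing 0 is dominant for every player. At the Nash equilibrium everyone keeps their 44, and the group total is 5 × 44 = 220.
Each contributed unit returns 2.100 to the group as a whole (0.4200 to each of 5 players), which exceeds 1, so the social optimum is full contribution: group total = 2.100 × 220 = 462.00.
Efficiency loss = 462.00 − 220 = 242.00.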